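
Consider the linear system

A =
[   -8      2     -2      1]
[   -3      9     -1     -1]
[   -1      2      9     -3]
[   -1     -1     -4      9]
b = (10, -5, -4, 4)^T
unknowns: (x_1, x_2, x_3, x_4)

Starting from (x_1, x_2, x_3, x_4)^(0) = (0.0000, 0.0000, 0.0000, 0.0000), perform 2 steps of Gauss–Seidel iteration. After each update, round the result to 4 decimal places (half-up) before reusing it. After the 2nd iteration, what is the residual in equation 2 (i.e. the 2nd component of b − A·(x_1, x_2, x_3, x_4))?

-0.0053

Iteration 1:
  x_1 = (10 - (2)·0.0000 - (-2)·0.0000 - (1)·0.0000) / (-8) = -1.2500
  x_2 = (-5 - (-3)·-1.2500 - (-1)·0.0000 - (-1)·0.0000) / (9) = -0.9722
  x_3 = (-4 - (-1)·-1.2500 - (2)·-0.9722 - (-3)·0.0000) / (9) = -0.3673
  x_4 = (4 - (-1)·-1.2500 - (-1)·-0.9722 - (-4)·-0.3673) / (9) = 0.0343
Iteration 2:
  x_1 = (10 - (2)·-0.9722 - (-2)·-0.3673 - (1)·0.0343) / (-8) = -1.3969
  x_2 = (-5 - (-3)·-1.3969 - (-1)·-0.3673 - (-1)·0.0343) / (9) = -1.0582
  x_3 = (-4 - (-1)·-1.3969 - (2)·-1.0582 - (-3)·0.0343) / (9) = -0.3531
  x_4 = (4 - (-1)·-1.3969 - (-1)·-1.0582 - (-4)·-0.3531) / (9) = 0.0147
Residual b − A·x = (0.2203, -0.0053, -0.0585, 0.0002)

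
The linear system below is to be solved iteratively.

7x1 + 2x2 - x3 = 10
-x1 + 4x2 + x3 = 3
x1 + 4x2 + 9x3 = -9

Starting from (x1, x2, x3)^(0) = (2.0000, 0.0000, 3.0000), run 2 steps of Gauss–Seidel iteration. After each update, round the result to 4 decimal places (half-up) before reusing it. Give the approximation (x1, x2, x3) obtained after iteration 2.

Iteration 1:
  x1 = (10 - (2)·0.0000 - (-1)·3.0000) / (7) = 1.8571
  x2 = (3 - (-1)·1.8571 - (1)·3.0000) / (4) = 0.4643
  x3 = (-9 - (1)·1.8571 - (4)·0.4643) / (9) = -1.4127
Iteration 2:
  x1 = (10 - (2)·0.4643 - (-1)·-1.4127) / (7) = 1.0941
  x2 = (3 - (-1)·1.0941 - (1)·-1.4127) / (4) = 1.3767
  x3 = (-9 - (1)·1.0941 - (4)·1.3767) / (9) = -1.7334

(1.0941, 1.3767, -1.7334)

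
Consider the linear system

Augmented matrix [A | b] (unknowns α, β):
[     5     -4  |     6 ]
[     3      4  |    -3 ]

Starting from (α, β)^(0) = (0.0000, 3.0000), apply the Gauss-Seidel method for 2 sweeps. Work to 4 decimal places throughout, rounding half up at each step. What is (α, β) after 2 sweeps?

(-1.5600, 0.4200)

Iteration 1:
  α = (6 - (-4)·3.0000) / (5) = 3.6000
  β = (-3 - (3)·3.6000) / (4) = -3.4500
Iteration 2:
  α = (6 - (-4)·-3.4500) / (5) = -1.5600
  β = (-3 - (3)·-1.5600) / (4) = 0.4200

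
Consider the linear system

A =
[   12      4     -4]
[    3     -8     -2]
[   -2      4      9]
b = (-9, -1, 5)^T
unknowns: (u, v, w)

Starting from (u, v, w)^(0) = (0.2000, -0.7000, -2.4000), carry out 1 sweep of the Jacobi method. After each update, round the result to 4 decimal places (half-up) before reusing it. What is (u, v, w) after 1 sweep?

Iteration 1:
  u = (-9 - (4)·-0.7000 - (-4)·-2.4000) / (12) = -1.3167
  v = (-1 - (3)·0.2000 - (-2)·-2.4000) / (-8) = 0.8000
  w = (5 - (-2)·0.2000 - (4)·-0.7000) / (9) = 0.9111

(-1.3167, 0.8000, 0.9111)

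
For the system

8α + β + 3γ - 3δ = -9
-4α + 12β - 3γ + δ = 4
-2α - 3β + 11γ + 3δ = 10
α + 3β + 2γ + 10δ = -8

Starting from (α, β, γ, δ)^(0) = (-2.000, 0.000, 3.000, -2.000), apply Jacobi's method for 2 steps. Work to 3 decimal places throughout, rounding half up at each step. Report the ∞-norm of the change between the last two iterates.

Iteration 1:
  α = (-9 - (1)·0.000 - (3)·3.000 - (-3)·-2.000) / (8) = -3.000
  β = (4 - (-4)·-2.000 - (-3)·3.000 - (1)·-2.000) / (12) = 0.583
  γ = (10 - (-2)·-2.000 - (-3)·0.000 - (3)·-2.000) / (11) = 1.091
  δ = (-8 - (1)·-2.000 - (3)·0.000 - (2)·3.000) / (10) = -1.200
Iteration 2:
  α = (-9 - (1)·0.583 - (3)·1.091 - (-3)·-1.200) / (8) = -2.057
  β = (4 - (-4)·-3.000 - (-3)·1.091 - (1)·-1.200) / (12) = -0.294
  γ = (10 - (-2)·-3.000 - (-3)·0.583 - (3)·-1.200) / (11) = 0.850
  δ = (-8 - (1)·-3.000 - (3)·0.583 - (2)·1.091) / (10) = -0.893
Change: (0.943, -0.877, -0.241, 0.307) → max |·| = 0.943

0.943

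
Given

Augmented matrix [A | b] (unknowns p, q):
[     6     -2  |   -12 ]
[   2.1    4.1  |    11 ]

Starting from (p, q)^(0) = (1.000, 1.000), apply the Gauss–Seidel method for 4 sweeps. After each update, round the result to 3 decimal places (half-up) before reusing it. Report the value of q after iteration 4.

3.165

Iteration 1:
  p = (-12 - (-2)·1.000) / (6) = -1.667
  q = (11 - (2.1)·-1.667) / (4.1) = 3.537
Iteration 2:
  p = (-12 - (-2)·3.537) / (6) = -0.821
  q = (11 - (2.1)·-0.821) / (4.1) = 3.103
Iteration 3:
  p = (-12 - (-2)·3.103) / (6) = -0.966
  q = (11 - (2.1)·-0.966) / (4.1) = 3.178
Iteration 4:
  p = (-12 - (-2)·3.178) / (6) = -0.941
  q = (11 - (2.1)·-0.941) / (4.1) = 3.165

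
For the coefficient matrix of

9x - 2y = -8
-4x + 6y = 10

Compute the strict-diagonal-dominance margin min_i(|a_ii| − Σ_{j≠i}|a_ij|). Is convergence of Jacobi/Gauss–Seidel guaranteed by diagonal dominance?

2

row 1: |9| − (2) = 7
row 2: |6| − (4) = 2
minimum over rows = 2 → strictly diagonally dominant (convergence guaranteed)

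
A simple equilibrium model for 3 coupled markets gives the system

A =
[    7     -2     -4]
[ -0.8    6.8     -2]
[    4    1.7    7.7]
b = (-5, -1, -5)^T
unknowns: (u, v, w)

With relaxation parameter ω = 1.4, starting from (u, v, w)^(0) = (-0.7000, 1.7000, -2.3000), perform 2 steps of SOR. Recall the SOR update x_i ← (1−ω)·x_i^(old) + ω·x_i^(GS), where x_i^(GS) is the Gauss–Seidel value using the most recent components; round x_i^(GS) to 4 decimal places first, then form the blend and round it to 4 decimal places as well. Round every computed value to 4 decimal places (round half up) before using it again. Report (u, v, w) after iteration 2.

Iteration 1:
  u: GS value = (-5 - (-2)·1.7000 - (-4)·-2.3000) / (7) = -1.5429;  u ← (1−ω)·-0.7000 + ω·-1.5429 = -1.8801
  v: GS value = (-1 - (-0.8)·-1.8801 - (-2)·-2.3000) / (6.8) = -1.0447;  v ← (1−ω)·1.7000 + ω·-1.0447 = -2.1426
  w: GS value = (-5 - (4)·-1.8801 - (1.7)·-2.1426) / (7.7) = 0.8004;  w ← (1−ω)·-2.3000 + ω·0.8004 = 2.0406
Iteration 2:
  u: GS value = (-5 - (-2)·-2.1426 - (-4)·2.0406) / (7) = -0.1604;  u ← (1−ω)·-1.8801 + ω·-0.1604 = 0.5275
  v: GS value = (-1 - (-0.8)·0.5275 - (-2)·2.0406) / (6.8) = 0.5152;  v ← (1−ω)·-2.1426 + ω·0.5152 = 1.5783
  w: GS value = (-5 - (4)·0.5275 - (1.7)·1.5783) / (7.7) = -1.2718;  w ← (1−ω)·2.0406 + ω·-1.2718 = -2.5968

(0.5275, 1.5783, -2.5968)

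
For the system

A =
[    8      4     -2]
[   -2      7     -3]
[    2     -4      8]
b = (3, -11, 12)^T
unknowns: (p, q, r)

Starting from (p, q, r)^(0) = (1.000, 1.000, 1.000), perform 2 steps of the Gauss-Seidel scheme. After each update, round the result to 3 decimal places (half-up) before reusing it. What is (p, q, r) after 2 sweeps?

(1.157, -0.849, 0.786)

Iteration 1:
  p = (3 - (4)·1.000 - (-2)·1.000) / (8) = 0.125
  q = (-11 - (-2)·0.125 - (-3)·1.000) / (7) = -1.107
  r = (12 - (2)·0.125 - (-4)·-1.107) / (8) = 0.915
Iteration 2:
  p = (3 - (4)·-1.107 - (-2)·0.915) / (8) = 1.157
  q = (-11 - (-2)·1.157 - (-3)·0.915) / (7) = -0.849
  r = (12 - (2)·1.157 - (-4)·-0.849) / (8) = 0.786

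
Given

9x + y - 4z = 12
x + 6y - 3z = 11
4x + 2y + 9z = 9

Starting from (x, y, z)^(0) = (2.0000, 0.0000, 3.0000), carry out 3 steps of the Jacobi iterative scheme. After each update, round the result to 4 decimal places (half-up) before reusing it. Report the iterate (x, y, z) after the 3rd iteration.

(0.7942, 1.2325, 0.2126)

Iteration 1:
  x = (12 - (1)·0.0000 - (-4)·3.0000) / (9) = 2.6667
  y = (11 - (1)·2.0000 - (-3)·3.0000) / (6) = 3.0000
  z = (9 - (4)·2.0000 - (2)·0.0000) / (9) = 0.1111
Iteration 2:
  x = (12 - (1)·3.0000 - (-4)·0.1111) / (9) = 1.0494
  y = (11 - (1)·2.6667 - (-3)·0.1111) / (6) = 1.4444
  z = (9 - (4)·2.6667 - (2)·3.0000) / (9) = -0.8519
Iteration 3:
  x = (12 - (1)·1.4444 - (-4)·-0.8519) / (9) = 0.7942
  y = (11 - (1)·1.0494 - (-3)·-0.8519) / (6) = 1.2325
  z = (9 - (4)·1.0494 - (2)·1.4444) / (9) = 0.2126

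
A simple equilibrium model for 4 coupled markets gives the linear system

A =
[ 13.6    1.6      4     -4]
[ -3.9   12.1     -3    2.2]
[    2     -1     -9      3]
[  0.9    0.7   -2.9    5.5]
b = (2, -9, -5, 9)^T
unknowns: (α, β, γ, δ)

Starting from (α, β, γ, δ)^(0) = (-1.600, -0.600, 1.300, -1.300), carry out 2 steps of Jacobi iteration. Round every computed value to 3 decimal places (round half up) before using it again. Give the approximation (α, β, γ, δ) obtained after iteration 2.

(1.061, -1.445, 1.399, 1.727)

Iteration 1:
  α = (2 - (1.6)·-0.600 - (4)·1.300 - (-4)·-1.300) / (13.6) = -0.547
  β = (-9 - (-3.9)·-1.600 - (-3)·1.300 - (2.2)·-1.300) / (12.1) = -0.701
  γ = (-5 - (2)·-1.600 - (-1)·-0.600 - (3)·-1.300) / (-9) = -0.167
  δ = (9 - (0.9)·-1.600 - (0.7)·-0.600 - (-2.9)·1.300) / (5.5) = 2.660
Iteration 2:
  α = (2 - (1.6)·-0.701 - (4)·-0.167 - (-4)·2.660) / (13.6) = 1.061
  β = (-9 - (-3.9)·-0.547 - (-3)·-0.167 - (2.2)·2.660) / (12.1) = -1.445
  γ = (-5 - (2)·-0.547 - (-1)·-0.701 - (3)·2.660) / (-9) = 1.399
  δ = (9 - (0.9)·-0.547 - (0.7)·-0.701 - (-2.9)·-0.167) / (5.5) = 1.727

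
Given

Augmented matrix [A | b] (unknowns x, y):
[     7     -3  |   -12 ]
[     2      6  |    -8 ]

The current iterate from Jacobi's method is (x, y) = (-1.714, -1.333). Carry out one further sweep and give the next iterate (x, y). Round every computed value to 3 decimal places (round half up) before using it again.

(-2.286, -0.762)

One sweep:
  x = (-12 - (-3)·-1.333) / (7) = -2.286
  y = (-8 - (2)·-1.714) / (6) = -0.762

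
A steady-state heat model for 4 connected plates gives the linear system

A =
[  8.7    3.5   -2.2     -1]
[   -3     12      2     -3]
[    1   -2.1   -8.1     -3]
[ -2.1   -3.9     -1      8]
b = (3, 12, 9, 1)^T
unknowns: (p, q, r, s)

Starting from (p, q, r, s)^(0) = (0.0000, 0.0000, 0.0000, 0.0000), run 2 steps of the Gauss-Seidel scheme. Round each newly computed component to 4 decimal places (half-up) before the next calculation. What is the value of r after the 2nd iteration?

-1.7011

Iteration 1:
  p = (3 - (3.5)·0.0000 - (-2.2)·0.0000 - (-1)·0.0000) / (8.7) = 0.3448
  q = (12 - (-3)·0.3448 - (2)·0.0000 - (-3)·0.0000) / (12) = 1.0862
  r = (9 - (1)·0.3448 - (-2.1)·1.0862 - (-3)·0.0000) / (-8.1) = -1.3502
  s = (1 - (-2.1)·0.3448 - (-3.9)·1.0862 - (-1)·-1.3502) / (8) = 0.5763
Iteration 2:
  p = (3 - (3.5)·1.0862 - (-2.2)·-1.3502 - (-1)·0.5763) / (8.7) = -0.3673
  q = (12 - (-3)·-0.3673 - (2)·-1.3502 - (-3)·0.5763) / (12) = 1.2773
  r = (9 - (1)·-0.3673 - (-2.1)·1.2773 - (-3)·0.5763) / (-8.1) = -1.7011
  s = (1 - (-2.1)·-0.3673 - (-3.9)·1.2773 - (-1)·-1.7011) / (8) = 0.4386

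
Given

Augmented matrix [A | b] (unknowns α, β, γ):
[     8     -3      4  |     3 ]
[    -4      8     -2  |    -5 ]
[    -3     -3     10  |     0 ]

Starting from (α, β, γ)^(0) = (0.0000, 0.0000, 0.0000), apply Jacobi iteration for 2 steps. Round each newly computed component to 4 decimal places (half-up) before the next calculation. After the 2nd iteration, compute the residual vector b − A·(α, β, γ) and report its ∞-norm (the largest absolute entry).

Iteration 1:
  α = (3 - (-3)·0.0000 - (4)·0.0000) / (8) = 0.3750
  β = (-5 - (-4)·0.0000 - (-2)·0.0000) / (8) = -0.6250
  γ = (0 - (-3)·0.0000 - (-3)·0.0000) / (10) = 0.0000
Iteration 2:
  α = (3 - (-3)·-0.6250 - (4)·0.0000) / (8) = 0.1406
  β = (-5 - (-4)·0.3750 - (-2)·0.0000) / (8) = -0.4375
  γ = (0 - (-3)·0.3750 - (-3)·-0.6250) / (10) = -0.0750
Residual b − A·x = (0.8627, -1.0876, -0.1407); ∞-norm = 1.0876

1.0876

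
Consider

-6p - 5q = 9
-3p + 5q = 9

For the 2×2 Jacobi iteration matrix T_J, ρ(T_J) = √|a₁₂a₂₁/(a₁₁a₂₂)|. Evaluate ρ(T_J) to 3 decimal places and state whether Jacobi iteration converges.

a₁₂a₂₁/(a₁₁a₂₂) = (-5)·(-3) / ((-6)·(5)) = -0.500000
ρ = √|-0.500000| = √0.500000 = 0.707
ρ < 1, so Jacobi converges

0.707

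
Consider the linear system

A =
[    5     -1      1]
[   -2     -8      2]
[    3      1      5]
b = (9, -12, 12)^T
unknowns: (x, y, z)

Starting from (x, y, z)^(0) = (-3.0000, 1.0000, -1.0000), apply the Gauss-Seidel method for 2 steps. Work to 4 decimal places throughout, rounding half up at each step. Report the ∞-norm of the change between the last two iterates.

Iteration 1:
  x = (9 - (-1)·1.0000 - (1)·-1.0000) / (5) = 2.2000
  y = (-12 - (-2)·2.2000 - (2)·-1.0000) / (-8) = 0.7000
  z = (12 - (3)·2.2000 - (1)·0.7000) / (5) = 0.9400
Iteration 2:
  x = (9 - (-1)·0.7000 - (1)·0.9400) / (5) = 1.7520
  y = (-12 - (-2)·1.7520 - (2)·0.9400) / (-8) = 1.2970
  z = (12 - (3)·1.7520 - (1)·1.2970) / (5) = 1.0894
Change: (-0.4480, 0.5970, 0.1494) → max |·| = 0.5970

0.5970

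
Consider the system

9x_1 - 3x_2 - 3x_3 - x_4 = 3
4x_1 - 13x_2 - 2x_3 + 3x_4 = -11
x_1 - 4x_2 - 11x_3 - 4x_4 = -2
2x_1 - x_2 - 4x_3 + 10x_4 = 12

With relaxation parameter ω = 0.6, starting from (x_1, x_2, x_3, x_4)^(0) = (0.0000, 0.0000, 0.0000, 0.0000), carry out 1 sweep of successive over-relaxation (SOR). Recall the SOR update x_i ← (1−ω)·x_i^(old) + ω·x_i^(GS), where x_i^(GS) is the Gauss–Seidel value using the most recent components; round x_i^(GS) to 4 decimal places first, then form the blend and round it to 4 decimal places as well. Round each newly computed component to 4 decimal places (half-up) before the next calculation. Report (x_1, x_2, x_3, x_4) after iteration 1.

(0.2000, 0.5446, 0.0012, 0.7289)

Iteration 1:
  x_1: GS value = (3 - (-3)·0.0000 - (-3)·0.0000 - (-1)·0.0000) / (9) = 0.3333;  x_1 ← (1−ω)·0.0000 + ω·0.3333 = 0.2000
  x_2: GS value = (-11 - (4)·0.2000 - (-2)·0.0000 - (3)·0.0000) / (-13) = 0.9077;  x_2 ← (1−ω)·0.0000 + ω·0.9077 = 0.5446
  x_3: GS value = (-2 - (1)·0.2000 - (-4)·0.5446 - (-4)·0.0000) / (-11) = 0.0020;  x_3 ← (1−ω)·0.0000 + ω·0.0020 = 0.0012
  x_4: GS value = (12 - (2)·0.2000 - (-1)·0.5446 - (-4)·0.0012) / (10) = 1.2149;  x_4 ← (1−ω)·0.0000 + ω·1.2149 = 0.7289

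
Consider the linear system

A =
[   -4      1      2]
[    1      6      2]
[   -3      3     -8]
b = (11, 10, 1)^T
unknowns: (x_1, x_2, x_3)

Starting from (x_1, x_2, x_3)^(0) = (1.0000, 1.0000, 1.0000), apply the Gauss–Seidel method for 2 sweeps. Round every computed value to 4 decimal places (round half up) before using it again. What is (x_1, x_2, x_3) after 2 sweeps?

Iteration 1:
  x_1 = (11 - (1)·1.0000 - (2)·1.0000) / (-4) = -2.0000
  x_2 = (10 - (1)·-2.0000 - (2)·1.0000) / (6) = 1.6667
  x_3 = (1 - (-3)·-2.0000 - (3)·1.6667) / (-8) = 1.2500
Iteration 2:
  x_1 = (11 - (1)·1.6667 - (2)·1.2500) / (-4) = -1.7083
  x_2 = (10 - (1)·-1.7083 - (2)·1.2500) / (6) = 1.5347
  x_3 = (1 - (-3)·-1.7083 - (3)·1.5347) / (-8) = 1.0911

(-1.7083, 1.5347, 1.0911)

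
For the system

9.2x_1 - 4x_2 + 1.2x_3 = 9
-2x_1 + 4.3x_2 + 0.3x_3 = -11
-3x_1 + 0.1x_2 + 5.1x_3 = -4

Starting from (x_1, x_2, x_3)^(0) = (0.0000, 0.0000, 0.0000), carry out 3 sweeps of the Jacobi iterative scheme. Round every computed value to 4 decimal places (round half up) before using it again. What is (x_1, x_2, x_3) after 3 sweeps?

(0.1084, -2.5618, -0.7628)

Iteration 1:
  x_1 = (9 - (-4)·0.0000 - (1.2)·0.0000) / (9.2) = 0.9783
  x_2 = (-11 - (-2)·0.0000 - (0.3)·0.0000) / (4.3) = -2.5581
  x_3 = (-4 - (-3)·0.0000 - (0.1)·0.0000) / (5.1) = -0.7843
Iteration 2:
  x_1 = (9 - (-4)·-2.5581 - (1.2)·-0.7843) / (9.2) = -0.0317
  x_2 = (-11 - (-2)·0.9783 - (0.3)·-0.7843) / (4.3) = -2.0484
  x_3 = (-4 - (-3)·0.9783 - (0.1)·-2.5581) / (5.1) = -0.1587
Iteration 3:
  x_1 = (9 - (-4)·-2.0484 - (1.2)·-0.1587) / (9.2) = 0.1084
  x_2 = (-11 - (-2)·-0.0317 - (0.3)·-0.1587) / (4.3) = -2.5618
  x_3 = (-4 - (-3)·-0.0317 - (0.1)·-2.0484) / (5.1) = -0.7628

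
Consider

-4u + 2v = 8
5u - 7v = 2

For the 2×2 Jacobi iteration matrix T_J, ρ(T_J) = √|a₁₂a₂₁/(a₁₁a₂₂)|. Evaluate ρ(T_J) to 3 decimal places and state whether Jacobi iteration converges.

0.598

a₁₂a₂₁/(a₁₁a₂₂) = (2)·(5) / ((-4)·(-7)) = 0.357143
ρ = √|0.357143| = √0.357143 = 0.598
ρ < 1, so Jacobi converges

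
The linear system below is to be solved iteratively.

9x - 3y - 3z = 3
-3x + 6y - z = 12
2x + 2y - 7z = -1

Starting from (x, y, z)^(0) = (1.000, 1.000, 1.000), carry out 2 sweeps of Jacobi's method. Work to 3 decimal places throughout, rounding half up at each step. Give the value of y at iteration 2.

Iteration 1:
  x = (3 - (-3)·1.000 - (-3)·1.000) / (9) = 1.000
  y = (12 - (-3)·1.000 - (-1)·1.000) / (6) = 2.667
  z = (-1 - (2)·1.000 - (2)·1.000) / (-7) = 0.714
Iteration 2:
  x = (3 - (-3)·2.667 - (-3)·0.714) / (9) = 1.460
  y = (12 - (-3)·1.000 - (-1)·0.714) / (6) = 2.619
  z = (-1 - (2)·1.000 - (2)·2.667) / (-7) = 1.191

2.619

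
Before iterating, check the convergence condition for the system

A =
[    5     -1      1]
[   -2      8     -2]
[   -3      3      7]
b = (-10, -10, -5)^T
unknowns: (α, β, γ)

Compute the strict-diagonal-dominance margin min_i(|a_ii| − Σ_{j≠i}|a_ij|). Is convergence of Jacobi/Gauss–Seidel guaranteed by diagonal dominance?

row 1: |5| − (1+1) = 3
row 2: |8| − (2+2) = 4
row 3: |7| − (3+3) = 1
minimum over rows = 1 → strictly diagonally dominant (convergence guaranteed)

1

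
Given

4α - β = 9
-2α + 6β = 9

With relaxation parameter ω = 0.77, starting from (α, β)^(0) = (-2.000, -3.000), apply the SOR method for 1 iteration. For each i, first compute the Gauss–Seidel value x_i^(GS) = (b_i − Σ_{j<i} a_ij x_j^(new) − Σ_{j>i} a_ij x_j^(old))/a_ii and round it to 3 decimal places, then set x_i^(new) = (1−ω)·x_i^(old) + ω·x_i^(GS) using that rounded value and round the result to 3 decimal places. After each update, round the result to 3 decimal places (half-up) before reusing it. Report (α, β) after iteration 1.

Iteration 1:
  α: GS value = (9 - (-1)·-3.000) / (4) = 1.500;  α ← (1−ω)·-2.000 + ω·1.500 = 0.695
  β: GS value = (9 - (-2)·0.695) / (6) = 1.732;  β ← (1−ω)·-3.000 + ω·1.732 = 0.644

(0.695, 0.644)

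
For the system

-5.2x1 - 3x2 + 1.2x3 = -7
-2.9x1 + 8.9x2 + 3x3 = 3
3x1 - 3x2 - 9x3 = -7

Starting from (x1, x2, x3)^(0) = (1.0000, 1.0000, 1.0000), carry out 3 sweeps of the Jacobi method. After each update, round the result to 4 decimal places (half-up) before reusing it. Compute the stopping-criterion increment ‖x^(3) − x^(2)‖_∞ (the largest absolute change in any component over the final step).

0.0876

Iteration 1:
  x1 = (-7 - (-3)·1.0000 - (1.2)·1.0000) / (-5.2) = 1.0000
  x2 = (3 - (-2.9)·1.0000 - (3)·1.0000) / (8.9) = 0.3258
  x3 = (-7 - (3)·1.0000 - (-3)·1.0000) / (-9) = 0.7778
Iteration 2:
  x1 = (-7 - (-3)·0.3258 - (1.2)·0.7778) / (-5.2) = 1.3377
  x2 = (3 - (-2.9)·1.0000 - (3)·0.7778) / (8.9) = 0.4007
  x3 = (-7 - (3)·1.0000 - (-3)·0.3258) / (-9) = 1.0025
Iteration 3:
  x1 = (-7 - (-3)·0.4007 - (1.2)·1.0025) / (-5.2) = 1.3463
  x2 = (3 - (-2.9)·1.3377 - (3)·1.0025) / (8.9) = 0.4350
  x3 = (-7 - (3)·1.3377 - (-3)·0.4007) / (-9) = 1.0901
Change: (0.0086, 0.0343, 0.0876) → max |·| = 0.0876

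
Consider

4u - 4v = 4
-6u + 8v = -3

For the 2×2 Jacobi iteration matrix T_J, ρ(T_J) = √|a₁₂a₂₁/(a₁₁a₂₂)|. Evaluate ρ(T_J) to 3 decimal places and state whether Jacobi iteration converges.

a₁₂a₂₁/(a₁₁a₂₂) = (-4)·(-6) / ((4)·(8)) = 0.750000
ρ = √|0.750000| = √0.750000 = 0.866
ρ < 1, so Jacobi converges

0.866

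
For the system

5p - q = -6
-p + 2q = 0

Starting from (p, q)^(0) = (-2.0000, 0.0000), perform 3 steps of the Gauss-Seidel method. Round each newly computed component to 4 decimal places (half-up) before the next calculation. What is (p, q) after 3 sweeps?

Iteration 1:
  p = (-6 - (-1)·0.0000) / (5) = -1.2000
  q = (0 - (-1)·-1.2000) / (2) = -0.6000
Iteration 2:
  p = (-6 - (-1)·-0.6000) / (5) = -1.3200
  q = (0 - (-1)·-1.3200) / (2) = -0.6600
Iteration 3:
  p = (-6 - (-1)·-0.6600) / (5) = -1.3320
  q = (0 - (-1)·-1.3320) / (2) = -0.6660

(-1.3320, -0.6660)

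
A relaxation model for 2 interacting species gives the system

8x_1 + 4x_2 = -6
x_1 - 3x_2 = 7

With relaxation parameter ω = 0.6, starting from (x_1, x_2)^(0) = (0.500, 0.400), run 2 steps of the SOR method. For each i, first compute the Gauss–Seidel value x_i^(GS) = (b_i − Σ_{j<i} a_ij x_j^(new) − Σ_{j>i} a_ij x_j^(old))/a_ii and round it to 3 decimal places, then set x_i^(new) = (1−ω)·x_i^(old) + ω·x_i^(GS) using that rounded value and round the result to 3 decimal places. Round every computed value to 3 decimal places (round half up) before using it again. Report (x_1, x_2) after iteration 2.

Iteration 1:
  x_1: GS value = (-6 - (4)·0.400) / (8) = -0.950;  x_1 ← (1−ω)·0.500 + ω·-0.950 = -0.370
  x_2: GS value = (7 - (1)·-0.370) / (-3) = -2.457;  x_2 ← (1−ω)·0.400 + ω·-2.457 = -1.314
Iteration 2:
  x_1: GS value = (-6 - (4)·-1.314) / (8) = -0.093;  x_1 ← (1−ω)·-0.370 + ω·-0.093 = -0.204
  x_2: GS value = (7 - (1)·-0.204) / (-3) = -2.401;  x_2 ← (1−ω)·-1.314 + ω·-2.401 = -1.966

(-0.204, -1.966)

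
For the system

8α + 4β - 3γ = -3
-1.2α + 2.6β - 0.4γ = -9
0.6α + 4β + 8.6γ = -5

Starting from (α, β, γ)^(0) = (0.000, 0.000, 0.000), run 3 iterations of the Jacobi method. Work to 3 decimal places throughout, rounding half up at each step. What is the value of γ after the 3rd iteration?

1.071

Iteration 1:
  α = (-3 - (4)·0.000 - (-3)·0.000) / (8) = -0.375
  β = (-9 - (-1.2)·0.000 - (-0.4)·0.000) / (2.6) = -3.462
  γ = (-5 - (0.6)·0.000 - (4)·0.000) / (8.6) = -0.581
Iteration 2:
  α = (-3 - (4)·-3.462 - (-3)·-0.581) / (8) = 1.138
  β = (-9 - (-1.2)·-0.375 - (-0.4)·-0.581) / (2.6) = -3.724
  γ = (-5 - (0.6)·-0.375 - (4)·-3.462) / (8.6) = 1.055
Iteration 3:
  α = (-3 - (4)·-3.724 - (-3)·1.055) / (8) = 1.883
  β = (-9 - (-1.2)·1.138 - (-0.4)·1.055) / (2.6) = -2.774
  γ = (-5 - (0.6)·1.138 - (4)·-3.724) / (8.6) = 1.071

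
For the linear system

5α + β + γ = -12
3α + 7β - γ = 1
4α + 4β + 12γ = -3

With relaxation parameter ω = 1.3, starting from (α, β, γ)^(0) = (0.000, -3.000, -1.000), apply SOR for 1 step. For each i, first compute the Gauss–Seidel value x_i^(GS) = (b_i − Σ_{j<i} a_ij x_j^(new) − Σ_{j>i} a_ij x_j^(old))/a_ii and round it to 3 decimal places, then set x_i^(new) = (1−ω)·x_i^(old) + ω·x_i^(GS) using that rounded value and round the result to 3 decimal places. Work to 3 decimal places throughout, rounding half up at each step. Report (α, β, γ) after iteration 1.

Iteration 1:
  α: GS value = (-12 - (1)·-3.000 - (1)·-1.000) / (5) = -1.600;  α ← (1−ω)·0.000 + ω·-1.600 = -2.080
  β: GS value = (1 - (3)·-2.080 - (-1)·-1.000) / (7) = 0.891;  β ← (1−ω)·-3.000 + ω·0.891 = 2.058
  γ: GS value = (-3 - (4)·-2.080 - (4)·2.058) / (12) = -0.243;  γ ← (1−ω)·-1.000 + ω·-0.243 = -0.016

(-2.080, 2.058, -0.016)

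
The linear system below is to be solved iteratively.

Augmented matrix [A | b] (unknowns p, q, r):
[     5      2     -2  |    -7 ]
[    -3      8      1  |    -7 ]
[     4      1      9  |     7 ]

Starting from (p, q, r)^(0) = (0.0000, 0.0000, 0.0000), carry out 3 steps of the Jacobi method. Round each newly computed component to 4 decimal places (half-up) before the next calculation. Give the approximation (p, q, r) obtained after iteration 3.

(-0.2022, -1.3392, 1.2725)

Iteration 1:
  p = (-7 - (2)·0.0000 - (-2)·0.0000) / (5) = -1.4000
  q = (-7 - (-3)·0.0000 - (1)·0.0000) / (8) = -0.8750
  r = (7 - (4)·0.0000 - (1)·0.0000) / (9) = 0.7778
Iteration 2:
  p = (-7 - (2)·-0.8750 - (-2)·0.7778) / (5) = -0.7389
  q = (-7 - (-3)·-1.4000 - (1)·0.7778) / (8) = -1.4972
  r = (7 - (4)·-1.4000 - (1)·-0.8750) / (9) = 1.4972
Iteration 3:
  p = (-7 - (2)·-1.4972 - (-2)·1.4972) / (5) = -0.2022
  q = (-7 - (-3)·-0.7389 - (1)·1.4972) / (8) = -1.3392
  r = (7 - (4)·-0.7389 - (1)·-1.4972) / (9) = 1.2725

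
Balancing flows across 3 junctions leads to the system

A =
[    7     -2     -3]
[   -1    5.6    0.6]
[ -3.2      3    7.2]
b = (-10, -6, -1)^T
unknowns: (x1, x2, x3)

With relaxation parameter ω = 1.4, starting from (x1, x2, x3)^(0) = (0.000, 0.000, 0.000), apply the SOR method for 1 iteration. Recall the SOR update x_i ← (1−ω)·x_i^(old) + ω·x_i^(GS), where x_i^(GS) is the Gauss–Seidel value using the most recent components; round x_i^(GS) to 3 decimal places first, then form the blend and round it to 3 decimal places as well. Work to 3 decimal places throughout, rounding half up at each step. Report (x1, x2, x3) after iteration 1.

(-2.001, -2.001, -0.272)

Iteration 1:
  x1: GS value = (-10 - (-2)·0.000 - (-3)·0.000) / (7) = -1.429;  x1 ← (1−ω)·0.000 + ω·-1.429 = -2.001
  x2: GS value = (-6 - (-1)·-2.001 - (0.6)·0.000) / (5.6) = -1.429;  x2 ← (1−ω)·0.000 + ω·-1.429 = -2.001
  x3: GS value = (-1 - (-3.2)·-2.001 - (3)·-2.001) / (7.2) = -0.194;  x3 ← (1−ω)·0.000 + ω·-0.194 = -0.272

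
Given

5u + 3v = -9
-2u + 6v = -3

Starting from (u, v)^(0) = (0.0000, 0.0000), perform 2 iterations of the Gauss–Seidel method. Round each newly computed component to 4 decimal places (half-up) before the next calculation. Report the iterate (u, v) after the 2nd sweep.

Iteration 1:
  u = (-9 - (3)·0.0000) / (5) = -1.8000
  v = (-3 - (-2)·-1.8000) / (6) = -1.1000
Iteration 2:
  u = (-9 - (3)·-1.1000) / (5) = -1.1400
  v = (-3 - (-2)·-1.1400) / (6) = -0.8800

(-1.1400, -0.8800)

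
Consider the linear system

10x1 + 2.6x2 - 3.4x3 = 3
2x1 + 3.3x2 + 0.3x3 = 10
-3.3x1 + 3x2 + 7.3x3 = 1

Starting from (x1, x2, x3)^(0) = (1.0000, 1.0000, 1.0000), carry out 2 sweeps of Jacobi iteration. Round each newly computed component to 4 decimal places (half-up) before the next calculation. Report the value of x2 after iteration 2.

2.7838

Iteration 1:
  x1 = (3 - (2.6)·1.0000 - (-3.4)·1.0000) / (10) = 0.3800
  x2 = (10 - (2)·1.0000 - (0.3)·1.0000) / (3.3) = 2.3333
  x3 = (1 - (-3.3)·1.0000 - (3)·1.0000) / (7.3) = 0.1781
Iteration 2:
  x1 = (3 - (2.6)·2.3333 - (-3.4)·0.1781) / (10) = -0.2461
  x2 = (10 - (2)·0.3800 - (0.3)·0.1781) / (3.3) = 2.7838
  x3 = (1 - (-3.3)·0.3800 - (3)·2.3333) / (7.3) = -0.6501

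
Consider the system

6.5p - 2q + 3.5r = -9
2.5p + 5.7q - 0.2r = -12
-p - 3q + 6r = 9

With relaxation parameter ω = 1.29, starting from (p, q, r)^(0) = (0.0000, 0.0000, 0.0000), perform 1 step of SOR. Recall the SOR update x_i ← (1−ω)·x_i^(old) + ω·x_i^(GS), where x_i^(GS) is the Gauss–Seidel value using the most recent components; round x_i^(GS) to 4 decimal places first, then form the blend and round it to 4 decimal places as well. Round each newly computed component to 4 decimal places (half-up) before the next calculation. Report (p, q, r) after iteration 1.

Iteration 1:
  p: GS value = (-9 - (-2)·0.0000 - (3.5)·0.0000) / (6.5) = -1.3846;  p ← (1−ω)·0.0000 + ω·-1.3846 = -1.7861
  q: GS value = (-12 - (2.5)·-1.7861 - (-0.2)·0.0000) / (5.7) = -1.3219;  q ← (1−ω)·0.0000 + ω·-1.3219 = -1.7053
  r: GS value = (9 - (-1)·-1.7861 - (-3)·-1.7053) / (6) = 0.3497;  r ← (1−ω)·0.0000 + ω·0.3497 = 0.4511

(-1.7861, -1.7053, 0.4511)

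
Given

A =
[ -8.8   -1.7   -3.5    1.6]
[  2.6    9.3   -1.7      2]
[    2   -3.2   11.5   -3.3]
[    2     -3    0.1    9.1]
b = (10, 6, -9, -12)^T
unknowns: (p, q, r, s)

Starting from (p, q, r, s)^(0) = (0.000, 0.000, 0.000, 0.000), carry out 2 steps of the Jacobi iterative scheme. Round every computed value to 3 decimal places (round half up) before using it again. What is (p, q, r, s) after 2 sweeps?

Iteration 1:
  p = (10 - (-1.7)·0.000 - (-3.5)·0.000 - (1.6)·0.000) / (-8.8) = -1.136
  q = (6 - (2.6)·0.000 - (-1.7)·0.000 - (2)·0.000) / (9.3) = 0.645
  r = (-9 - (2)·0.000 - (-3.2)·0.000 - (-3.3)·0.000) / (11.5) = -0.783
  s = (-12 - (2)·0.000 - (-3)·0.000 - (0.1)·0.000) / (9.1) = -1.319
Iteration 2:
  p = (10 - (-1.7)·0.645 - (-3.5)·-0.783 - (1.6)·-1.319) / (-8.8) = -1.189
  q = (6 - (2.6)·-1.136 - (-1.7)·-0.783 - (2)·-1.319) / (9.3) = 1.103
  r = (-9 - (2)·-1.136 - (-3.2)·0.645 - (-3.3)·-1.319) / (11.5) = -0.784
  s = (-12 - (2)·-1.136 - (-3)·0.645 - (0.1)·-0.783) / (9.1) = -0.848

(-1.189, 1.103, -0.784, -0.848)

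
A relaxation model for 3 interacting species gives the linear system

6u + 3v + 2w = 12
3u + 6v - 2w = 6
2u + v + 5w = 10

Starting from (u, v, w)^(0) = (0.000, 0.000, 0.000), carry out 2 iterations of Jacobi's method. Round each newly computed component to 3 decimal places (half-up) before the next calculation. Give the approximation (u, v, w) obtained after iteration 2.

(0.833, 0.667, 1.000)

Iteration 1:
  u = (12 - (3)·0.000 - (2)·0.000) / (6) = 2.000
  v = (6 - (3)·0.000 - (-2)·0.000) / (6) = 1.000
  w = (10 - (2)·0.000 - (1)·0.000) / (5) = 2.000
Iteration 2:
  u = (12 - (3)·1.000 - (2)·2.000) / (6) = 0.833
  v = (6 - (3)·2.000 - (-2)·2.000) / (6) = 0.667
  w = (10 - (2)·2.000 - (1)·1.000) / (5) = 1.000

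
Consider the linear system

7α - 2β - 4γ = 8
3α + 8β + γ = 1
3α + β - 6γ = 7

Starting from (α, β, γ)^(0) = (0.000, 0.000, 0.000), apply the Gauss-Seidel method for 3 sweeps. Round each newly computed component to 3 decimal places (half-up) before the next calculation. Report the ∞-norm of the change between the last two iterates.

Iteration 1:
  α = (8 - (-2)·0.000 - (-4)·0.000) / (7) = 1.143
  β = (1 - (3)·1.143 - (1)·0.000) / (8) = -0.304
  γ = (7 - (3)·1.143 - (1)·-0.304) / (-6) = -0.646
Iteration 2:
  α = (8 - (-2)·-0.304 - (-4)·-0.646) / (7) = 0.687
  β = (1 - (3)·0.687 - (1)·-0.646) / (8) = -0.052
  γ = (7 - (3)·0.687 - (1)·-0.052) / (-6) = -0.832
Iteration 3:
  α = (8 - (-2)·-0.052 - (-4)·-0.832) / (7) = 0.653
  β = (1 - (3)·0.653 - (1)·-0.832) / (8) = -0.016
  γ = (7 - (3)·0.653 - (1)·-0.016) / (-6) = -0.843
Change: (-0.034, 0.036, -0.011) → max |·| = 0.036

0.036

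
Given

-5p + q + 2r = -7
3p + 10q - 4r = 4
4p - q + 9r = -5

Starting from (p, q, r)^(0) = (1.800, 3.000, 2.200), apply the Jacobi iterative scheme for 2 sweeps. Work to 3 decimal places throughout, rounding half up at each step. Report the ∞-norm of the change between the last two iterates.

1.741

Iteration 1:
  p = (-7 - (1)·3.000 - (2)·2.200) / (-5) = 2.880
  q = (4 - (3)·1.800 - (-4)·2.200) / (10) = 0.740
  r = (-5 - (4)·1.800 - (-1)·3.000) / (9) = -1.022
Iteration 2:
  p = (-7 - (1)·0.740 - (2)·-1.022) / (-5) = 1.139
  q = (4 - (3)·2.880 - (-4)·-1.022) / (10) = -0.873
  r = (-5 - (4)·2.880 - (-1)·0.740) / (9) = -1.753
Change: (-1.741, -1.613, -0.731) → max |·| = 1.741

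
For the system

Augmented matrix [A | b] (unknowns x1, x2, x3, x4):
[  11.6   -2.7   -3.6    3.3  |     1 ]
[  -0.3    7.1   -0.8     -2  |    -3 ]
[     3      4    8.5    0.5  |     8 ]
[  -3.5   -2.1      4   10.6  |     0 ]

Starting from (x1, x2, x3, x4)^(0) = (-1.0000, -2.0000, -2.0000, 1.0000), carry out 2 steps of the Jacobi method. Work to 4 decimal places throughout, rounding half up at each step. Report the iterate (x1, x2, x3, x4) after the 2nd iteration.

(0.6585, -0.2236, 1.5851, -1.3264)

Iteration 1:
  x1 = (1 - (-2.7)·-2.0000 - (-3.6)·-2.0000 - (3.3)·1.0000) / (11.6) = -1.2845
  x2 = (-3 - (-0.3)·-1.0000 - (-0.8)·-2.0000 - (-2)·1.0000) / (7.1) = -0.4085
  x3 = (8 - (3)·-1.0000 - (4)·-2.0000 - (0.5)·1.0000) / (8.5) = 2.1765
  x4 = (0 - (-3.5)·-1.0000 - (-2.1)·-2.0000 - (4)·-2.0000) / (10.6) = 0.0283
Iteration 2:
  x1 = (1 - (-2.7)·-0.4085 - (-3.6)·2.1765 - (3.3)·0.0283) / (11.6) = 0.6585
  x2 = (-3 - (-0.3)·-1.2845 - (-0.8)·2.1765 - (-2)·0.0283) / (7.1) = -0.2236
  x3 = (8 - (3)·-1.2845 - (4)·-0.4085 - (0.5)·0.0283) / (8.5) = 1.5851
  x4 = (0 - (-3.5)·-1.2845 - (-2.1)·-0.4085 - (4)·2.1765) / (10.6) = -1.3264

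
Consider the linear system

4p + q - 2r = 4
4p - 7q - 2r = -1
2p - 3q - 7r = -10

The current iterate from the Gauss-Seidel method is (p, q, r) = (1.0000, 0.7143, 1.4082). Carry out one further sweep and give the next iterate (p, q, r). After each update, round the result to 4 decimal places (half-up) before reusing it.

One sweep:
  p = (4 - (1)·0.7143 - (-2)·1.4082) / (4) = 1.5255
  q = (-1 - (4)·1.5255 - (-2)·1.4082) / (-7) = 0.6122
  r = (-10 - (2)·1.5255 - (-3)·0.6122) / (-7) = 1.6021

(1.5255, 0.6122, 1.6021)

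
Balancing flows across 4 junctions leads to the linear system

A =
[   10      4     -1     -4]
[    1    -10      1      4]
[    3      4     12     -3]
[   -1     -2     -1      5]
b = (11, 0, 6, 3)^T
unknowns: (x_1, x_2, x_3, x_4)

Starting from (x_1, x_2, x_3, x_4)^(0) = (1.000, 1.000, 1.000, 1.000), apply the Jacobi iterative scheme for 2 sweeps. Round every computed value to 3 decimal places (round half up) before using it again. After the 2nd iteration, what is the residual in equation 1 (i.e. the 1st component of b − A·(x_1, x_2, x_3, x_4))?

Iteration 1:
  x_1 = (11 - (4)·1.000 - (-1)·1.000 - (-4)·1.000) / (10) = 1.200
  x_2 = (0 - (1)·1.000 - (1)·1.000 - (4)·1.000) / (-10) = 0.600
  x_3 = (6 - (3)·1.000 - (4)·1.000 - (-3)·1.000) / (12) = 0.167
  x_4 = (3 - (-1)·1.000 - (-2)·1.000 - (-1)·1.000) / (5) = 1.400
Iteration 2:
  x_1 = (11 - (4)·0.600 - (-1)·0.167 - (-4)·1.400) / (10) = 1.437
  x_2 = (0 - (1)·1.200 - (1)·0.167 - (4)·1.400) / (-10) = 0.697
  x_3 = (6 - (3)·1.200 - (4)·0.600 - (-3)·1.400) / (12) = 0.350
  x_4 = (3 - (-1)·1.200 - (-2)·0.600 - (-1)·0.167) / (5) = 1.113
Residual b − A·x = (-1.356, 0.731, -1.960, 0.616)

-1.356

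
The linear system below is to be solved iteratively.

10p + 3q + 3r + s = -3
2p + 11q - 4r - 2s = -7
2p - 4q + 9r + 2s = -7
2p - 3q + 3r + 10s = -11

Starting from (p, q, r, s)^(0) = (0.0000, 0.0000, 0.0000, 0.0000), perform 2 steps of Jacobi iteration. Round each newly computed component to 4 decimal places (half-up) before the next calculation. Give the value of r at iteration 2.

Iteration 1:
  p = (-3 - (3)·0.0000 - (3)·0.0000 - (1)·0.0000) / (10) = -0.3000
  q = (-7 - (2)·0.0000 - (-4)·0.0000 - (-2)·0.0000) / (11) = -0.6364
  r = (-7 - (2)·0.0000 - (-4)·0.0000 - (2)·0.0000) / (9) = -0.7778
  s = (-11 - (2)·0.0000 - (-3)·0.0000 - (3)·0.0000) / (10) = -1.1000
Iteration 2:
  p = (-3 - (3)·-0.6364 - (3)·-0.7778 - (1)·-1.1000) / (10) = 0.2343
  q = (-7 - (2)·-0.3000 - (-4)·-0.7778 - (-2)·-1.1000) / (11) = -1.0647
  r = (-7 - (2)·-0.3000 - (-4)·-0.6364 - (2)·-1.1000) / (9) = -0.7495
  s = (-11 - (2)·-0.3000 - (-3)·-0.6364 - (3)·-0.7778) / (10) = -0.9976

-0.7495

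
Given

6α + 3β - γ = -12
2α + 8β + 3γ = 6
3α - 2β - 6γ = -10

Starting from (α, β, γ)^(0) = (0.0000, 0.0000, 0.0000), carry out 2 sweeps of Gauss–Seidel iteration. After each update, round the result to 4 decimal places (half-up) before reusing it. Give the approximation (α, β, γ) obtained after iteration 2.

Iteration 1:
  α = (-12 - (3)·0.0000 - (-1)·0.0000) / (6) = -2.0000
  β = (6 - (2)·-2.0000 - (3)·0.0000) / (8) = 1.2500
  γ = (-10 - (3)·-2.0000 - (-2)·1.2500) / (-6) = 0.2500
Iteration 2:
  α = (-12 - (3)·1.2500 - (-1)·0.2500) / (6) = -2.5833
  β = (6 - (2)·-2.5833 - (3)·0.2500) / (8) = 1.3021
  γ = (-10 - (3)·-2.5833 - (-2)·1.3021) / (-6) = -0.0590

(-2.5833, 1.3021, -0.0590)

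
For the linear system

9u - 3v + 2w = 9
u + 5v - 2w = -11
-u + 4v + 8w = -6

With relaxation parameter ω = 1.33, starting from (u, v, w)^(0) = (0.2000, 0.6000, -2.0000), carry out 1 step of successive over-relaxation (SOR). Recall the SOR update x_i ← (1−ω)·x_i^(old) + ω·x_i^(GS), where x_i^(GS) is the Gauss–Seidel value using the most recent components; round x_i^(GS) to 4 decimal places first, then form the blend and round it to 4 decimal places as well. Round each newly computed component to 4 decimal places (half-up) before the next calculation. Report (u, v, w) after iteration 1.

(2.1211, -4.7522, 3.1753)

Iteration 1:
  u: GS value = (9 - (-3)·0.6000 - (2)·-2.0000) / (9) = 1.6444;  u ← (1−ω)·0.2000 + ω·1.6444 = 2.1211
  v: GS value = (-11 - (1)·2.1211 - (-2)·-2.0000) / (5) = -3.4242;  v ← (1−ω)·0.6000 + ω·-3.4242 = -4.7522
  w: GS value = (-6 - (-1)·2.1211 - (4)·-4.7522) / (8) = 1.8912;  w ← (1−ω)·-2.0000 + ω·1.8912 = 3.1753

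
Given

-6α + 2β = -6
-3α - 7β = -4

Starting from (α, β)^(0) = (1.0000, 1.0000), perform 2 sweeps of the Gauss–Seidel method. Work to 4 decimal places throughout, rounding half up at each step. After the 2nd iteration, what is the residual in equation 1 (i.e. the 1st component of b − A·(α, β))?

-0.2858

Iteration 1:
  α = (-6 - (2)·1.0000) / (-6) = 1.3333
  β = (-4 - (-3)·1.3333) / (-7) = 0.0000
Iteration 2:
  α = (-6 - (2)·0.0000) / (-6) = 1.0000
  β = (-4 - (-3)·1.0000) / (-7) = 0.1429
Residual b − A·x = (-0.2858, 0.0003)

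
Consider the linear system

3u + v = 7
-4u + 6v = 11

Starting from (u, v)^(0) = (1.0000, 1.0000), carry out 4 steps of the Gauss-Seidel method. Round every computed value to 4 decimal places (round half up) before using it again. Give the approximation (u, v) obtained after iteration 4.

Iteration 1:
  u = (7 - (1)·1.0000) / (3) = 2.0000
  v = (11 - (-4)·2.0000) / (6) = 3.1667
Iteration 2:
  u = (7 - (1)·3.1667) / (3) = 1.2778
  v = (11 - (-4)·1.2778) / (6) = 2.6852
Iteration 3:
  u = (7 - (1)·2.6852) / (3) = 1.4383
  v = (11 - (-4)·1.4383) / (6) = 2.7922
Iteration 4:
  u = (7 - (1)·2.7922) / (3) = 1.4026
  v = (11 - (-4)·1.4026) / (6) = 2.7684

(1.4026, 2.7684)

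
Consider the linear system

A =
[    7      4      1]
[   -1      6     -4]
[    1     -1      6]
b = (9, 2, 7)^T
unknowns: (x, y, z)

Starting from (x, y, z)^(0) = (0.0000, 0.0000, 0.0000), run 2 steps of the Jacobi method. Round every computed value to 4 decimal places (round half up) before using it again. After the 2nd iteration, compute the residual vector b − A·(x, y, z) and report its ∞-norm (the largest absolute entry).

3.8097

Iteration 1:
  x = (9 - (4)·0.0000 - (1)·0.0000) / (7) = 1.2857
  y = (2 - (-1)·0.0000 - (-4)·0.0000) / (6) = 0.3333
  z = (7 - (1)·0.0000 - (-1)·0.0000) / (6) = 1.1667
Iteration 2:
  x = (9 - (4)·0.3333 - (1)·1.1667) / (7) = 0.9286
  y = (2 - (-1)·1.2857 - (-4)·1.1667) / (6) = 1.3254
  z = (7 - (1)·1.2857 - (-1)·0.3333) / (6) = 1.0079
Residual b − A·x = (-3.8097, -0.9922, 1.3494); ∞-norm = 3.8097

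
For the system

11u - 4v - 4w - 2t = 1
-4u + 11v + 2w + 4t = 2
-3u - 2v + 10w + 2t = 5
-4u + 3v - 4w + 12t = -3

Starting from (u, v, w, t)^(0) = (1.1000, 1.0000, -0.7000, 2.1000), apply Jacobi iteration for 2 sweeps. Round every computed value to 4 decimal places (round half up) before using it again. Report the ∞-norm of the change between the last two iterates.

0.5276

Iteration 1:
  u = (1 - (-4)·1.0000 - (-4)·-0.7000 - (-2)·2.1000) / (11) = 0.5818
  v = (2 - (-4)·1.1000 - (2)·-0.7000 - (4)·2.1000) / (11) = -0.0545
  w = (5 - (-3)·1.1000 - (-2)·1.0000 - (2)·2.1000) / (10) = 0.6100
  t = (-3 - (-4)·1.1000 - (3)·1.0000 - (-4)·-0.7000) / (12) = -0.3667
Iteration 2:
  u = (1 - (-4)·-0.0545 - (-4)·0.6100 - (-2)·-0.3667) / (11) = 0.2262
  v = (2 - (-4)·0.5818 - (2)·0.6100 - (4)·-0.3667) / (11) = 0.4158
  w = (5 - (-3)·0.5818 - (-2)·-0.0545 - (2)·-0.3667) / (10) = 0.7370
  t = (-3 - (-4)·0.5818 - (3)·-0.0545 - (-4)·0.6100) / (12) = 0.1609
Change: (-0.3556, 0.4703, 0.1270, 0.5276) → max |·| = 0.5276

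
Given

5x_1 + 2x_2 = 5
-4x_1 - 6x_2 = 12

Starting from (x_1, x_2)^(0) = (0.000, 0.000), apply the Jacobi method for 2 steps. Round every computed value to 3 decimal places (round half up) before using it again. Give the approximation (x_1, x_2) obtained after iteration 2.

(1.800, -2.667)

Iteration 1:
  x_1 = (5 - (2)·0.000) / (5) = 1.000
  x_2 = (12 - (-4)·0.000) / (-6) = -2.000
Iteration 2:
  x_1 = (5 - (2)·-2.000) / (5) = 1.800
  x_2 = (12 - (-4)·1.000) / (-6) = -2.667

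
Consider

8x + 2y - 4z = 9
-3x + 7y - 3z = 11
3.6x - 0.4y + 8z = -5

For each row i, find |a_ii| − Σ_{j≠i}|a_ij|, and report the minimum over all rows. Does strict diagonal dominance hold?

row 1: |8| − (2+4) = 2
row 2: |7| − (3+3) = 1
row 3: |8| − (3.6+0.4) = 4
minimum over rows = 1 → strictly diagonally dominant (convergence guaranteed)

1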